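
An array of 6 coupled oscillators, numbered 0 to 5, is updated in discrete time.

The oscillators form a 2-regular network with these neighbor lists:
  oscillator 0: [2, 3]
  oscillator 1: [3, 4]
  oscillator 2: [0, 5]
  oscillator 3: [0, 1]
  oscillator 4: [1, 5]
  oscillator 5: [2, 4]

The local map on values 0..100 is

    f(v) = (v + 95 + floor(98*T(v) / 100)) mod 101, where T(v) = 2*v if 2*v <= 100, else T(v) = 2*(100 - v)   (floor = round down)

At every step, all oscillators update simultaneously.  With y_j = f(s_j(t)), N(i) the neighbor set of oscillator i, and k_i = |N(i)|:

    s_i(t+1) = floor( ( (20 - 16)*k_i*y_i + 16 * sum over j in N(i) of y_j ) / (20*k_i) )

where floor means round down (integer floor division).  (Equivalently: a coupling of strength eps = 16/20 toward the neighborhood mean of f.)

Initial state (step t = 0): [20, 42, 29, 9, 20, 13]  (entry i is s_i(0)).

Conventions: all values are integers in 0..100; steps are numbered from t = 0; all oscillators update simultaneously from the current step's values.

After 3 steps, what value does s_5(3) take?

Answer: s_5(3) = 58

Derivation:
t=0: [20, 42, 29, 9, 20, 13]
t=1: [50, 32, 49, 32, 30, 59]
t=2: [58, 85, 36, 69, 64, 54]
t=3: [55, 21, 48, 20, 23, 58]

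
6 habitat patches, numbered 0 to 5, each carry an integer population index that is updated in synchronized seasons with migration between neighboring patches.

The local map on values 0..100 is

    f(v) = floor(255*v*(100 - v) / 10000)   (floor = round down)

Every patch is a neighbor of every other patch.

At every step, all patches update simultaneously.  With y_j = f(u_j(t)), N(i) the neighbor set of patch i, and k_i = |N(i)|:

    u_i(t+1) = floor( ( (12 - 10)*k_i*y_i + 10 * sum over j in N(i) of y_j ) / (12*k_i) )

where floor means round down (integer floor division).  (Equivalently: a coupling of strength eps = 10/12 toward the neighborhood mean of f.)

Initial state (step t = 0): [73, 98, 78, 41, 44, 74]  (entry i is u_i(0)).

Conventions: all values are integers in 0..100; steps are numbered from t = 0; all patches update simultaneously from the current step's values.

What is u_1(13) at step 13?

Simulating step by step:
t=0: [73, 98, 78, 41, 44, 74]
t=1: [44, 44, 44, 44, 44, 44]
t=2: [62, 62, 62, 62, 62, 62]
t=3: [60, 60, 60, 60, 60, 60]
t=4: [61, 61, 61, 61, 61, 61]
t=5: [60, 60, 60, 60, 60, 60]
t=6: [61, 61, 61, 61, 61, 61]
t=7: [60, 60, 60, 60, 60, 60]
t=8: [61, 61, 61, 61, 61, 61]
t=9: [60, 60, 60, 60, 60, 60]
t=10: [61, 61, 61, 61, 61, 61]
t=11: [60, 60, 60, 60, 60, 60]
t=12: [61, 61, 61, 61, 61, 61]
t=13: [60, 60, 60, 60, 60, 60]

Answer: u_1(13) = 60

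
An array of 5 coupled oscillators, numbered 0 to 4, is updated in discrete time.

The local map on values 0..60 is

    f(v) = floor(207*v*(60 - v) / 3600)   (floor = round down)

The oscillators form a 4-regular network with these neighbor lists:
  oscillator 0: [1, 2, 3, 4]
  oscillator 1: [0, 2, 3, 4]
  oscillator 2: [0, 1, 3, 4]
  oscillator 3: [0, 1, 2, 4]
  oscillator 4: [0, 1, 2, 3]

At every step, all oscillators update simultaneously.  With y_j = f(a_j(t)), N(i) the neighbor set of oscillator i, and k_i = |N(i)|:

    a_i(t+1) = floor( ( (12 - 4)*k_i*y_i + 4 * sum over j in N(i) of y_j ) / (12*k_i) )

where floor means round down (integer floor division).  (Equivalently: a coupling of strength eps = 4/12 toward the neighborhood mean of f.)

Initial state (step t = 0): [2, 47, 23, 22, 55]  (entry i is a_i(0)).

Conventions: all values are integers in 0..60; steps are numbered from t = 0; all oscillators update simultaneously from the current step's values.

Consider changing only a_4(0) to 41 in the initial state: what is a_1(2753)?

Answer: a_1(2753) = 28
Key observation: The state at step 8, [50, 50, 50, 50, 50], reappears at step 12: the system is in a cycle of period 4 from step 8 on.  Therefore the state at step 2753 equals the state at step 8 + ((2753 - 8) mod 4) = 9, which is [28, 28, 28, 28, 28].

Derivation:
t=0: [2, 47, 23, 22, 41]
t=1: [18, 35, 43, 43, 40]
t=2: [43, 47, 43, 43, 45]
t=3: [41, 37, 41, 41, 38]
t=4: [44, 47, 44, 44, 47]
t=5: [39, 36, 39, 39, 36]
t=6: [47, 48, 47, 47, 48]
t=7: [34, 33, 34, 34, 33]
t=8: [50, 50, 50, 50, 50]
t=9: [28, 28, 28, 28, 28]
t=10: [51, 51, 51, 51, 51]
t=11: [26, 26, 26, 26, 26]
t=12: [50, 50, 50, 50, 50]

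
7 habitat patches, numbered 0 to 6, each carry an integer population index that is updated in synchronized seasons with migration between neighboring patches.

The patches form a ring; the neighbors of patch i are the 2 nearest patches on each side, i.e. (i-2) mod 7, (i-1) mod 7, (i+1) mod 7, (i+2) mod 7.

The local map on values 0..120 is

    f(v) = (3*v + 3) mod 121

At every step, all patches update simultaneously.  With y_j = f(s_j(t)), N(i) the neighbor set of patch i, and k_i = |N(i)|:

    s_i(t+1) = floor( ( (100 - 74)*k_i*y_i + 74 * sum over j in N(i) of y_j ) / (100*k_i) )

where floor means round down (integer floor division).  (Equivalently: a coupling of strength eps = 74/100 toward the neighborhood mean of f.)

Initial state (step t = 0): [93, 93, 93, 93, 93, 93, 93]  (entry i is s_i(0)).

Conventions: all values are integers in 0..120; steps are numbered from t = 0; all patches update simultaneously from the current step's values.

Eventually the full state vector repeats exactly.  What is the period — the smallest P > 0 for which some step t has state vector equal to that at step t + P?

Answer: 5
Key observation: The state at step 0, [93, 93, 93, 93, 93, 93, 93], reappears at step 5 — and no state repeats earlier — so the cycle the system enters has period 5.

Derivation:
t=0: [93, 93, 93, 93, 93, 93, 93]
t=1: [40, 40, 40, 40, 40, 40, 40]
t=2: [2, 2, 2, 2, 2, 2, 2]
t=3: [9, 9, 9, 9, 9, 9, 9]
t=4: [30, 30, 30, 30, 30, 30, 30]
t=5: [93, 93, 93, 93, 93, 93, 93]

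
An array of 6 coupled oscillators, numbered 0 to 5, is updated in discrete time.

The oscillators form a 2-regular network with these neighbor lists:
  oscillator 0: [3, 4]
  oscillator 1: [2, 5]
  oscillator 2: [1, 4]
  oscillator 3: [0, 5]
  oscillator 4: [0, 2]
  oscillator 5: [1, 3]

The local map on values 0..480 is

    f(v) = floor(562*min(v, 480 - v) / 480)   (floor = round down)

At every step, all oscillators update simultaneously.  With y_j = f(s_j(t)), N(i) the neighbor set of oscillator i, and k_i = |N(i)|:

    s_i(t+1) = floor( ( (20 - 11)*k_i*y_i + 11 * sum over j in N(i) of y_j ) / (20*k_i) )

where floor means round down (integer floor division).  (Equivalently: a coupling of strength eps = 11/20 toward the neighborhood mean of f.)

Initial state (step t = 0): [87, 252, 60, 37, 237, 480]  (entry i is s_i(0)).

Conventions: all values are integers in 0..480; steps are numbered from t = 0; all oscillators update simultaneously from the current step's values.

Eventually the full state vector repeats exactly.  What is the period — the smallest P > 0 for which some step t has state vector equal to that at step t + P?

Answer: 4
Key observation: The state at step 33, [276, 276, 276, 276, 276, 276], reappears at step 37 — and no state repeats earlier — so the cycle the system enters has period 4.

Derivation:
t=0: [87, 252, 60, 37, 237, 480]
t=1: [133, 138, 180, 47, 171, 84]
t=2: [139, 157, 193, 94, 190, 103]
t=3: [164, 177, 212, 127, 206, 134]
t=4: [193, 204, 234, 162, 229, 167]
t=5: [226, 235, 262, 200, 257, 205]
t=6: [254, 259, 262, 243, 260, 247]
t=7: [265, 261, 256, 272, 258, 269]
t=8: [251, 255, 259, 246, 257, 248]
t=9: [267, 263, 260, 271, 262, 269]
t=10: [249, 252, 255, 246, 253, 248]
t=11: [269, 266, 264, 271, 265, 270]
t=12: [247, 249, 251, 245, 250, 246]
t=13: [272, 270, 268, 273, 269, 272]
t=14: [243, 245, 246, 242, 246, 243]
t=15: [276, 275, 273, 277, 274, 276]
t=16: [238, 240, 241, 237, 240, 238]
t=17: [278, 279, 280, 277, 279, 278]
t=18: [236, 235, 234, 236, 235, 236]
t=19: [275, 274, 274, 276, 274, 275]
t=20: [239, 240, 241, 239, 240, 239]
t=21: [279, 279, 280, 279, 279, 279]
t=22: [235, 234, 234, 235, 234, 235]
t=23: [274, 273, 273, 275, 273, 274]
t=24: [241, 241, 242, 240, 241, 241]
t=25: [279, 278, 278, 279, 278, 279]
t=26: [235, 235, 236, 235, 235, 235]
t=27: [275, 275, 275, 275, 275, 275]
t=28: [240, 240, 240, 240, 240, 240]
t=29: [281, 281, 281, 281, 281, 281]
t=30: [232, 232, 232, 232, 232, 232]
t=31: [271, 271, 271, 271, 271, 271]
t=32: [244, 244, 244, 244, 244, 244]
t=33: [276, 276, 276, 276, 276, 276]
t=34: [238, 238, 238, 238, 238, 238]
t=35: [278, 278, 278, 278, 278, 278]
t=36: [236, 236, 236, 236, 236, 236]
t=37: [276, 276, 276, 276, 276, 276]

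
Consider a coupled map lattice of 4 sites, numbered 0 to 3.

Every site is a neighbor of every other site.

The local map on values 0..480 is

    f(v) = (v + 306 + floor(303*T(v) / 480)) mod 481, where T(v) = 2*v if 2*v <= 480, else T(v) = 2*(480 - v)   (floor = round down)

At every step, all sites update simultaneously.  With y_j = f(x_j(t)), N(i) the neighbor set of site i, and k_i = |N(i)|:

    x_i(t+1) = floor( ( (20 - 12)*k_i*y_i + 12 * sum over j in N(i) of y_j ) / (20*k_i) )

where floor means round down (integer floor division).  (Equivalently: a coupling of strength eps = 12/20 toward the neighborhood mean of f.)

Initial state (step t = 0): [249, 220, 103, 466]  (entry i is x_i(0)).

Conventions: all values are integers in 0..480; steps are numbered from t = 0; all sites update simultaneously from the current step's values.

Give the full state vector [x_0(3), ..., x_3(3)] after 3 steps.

Answer: [338, 338, 338, 338]

Derivation:
t=0: [249, 220, 103, 466]
t=1: [283, 275, 222, 272]
t=2: [351, 351, 345, 351]
t=3: [338, 338, 338, 338]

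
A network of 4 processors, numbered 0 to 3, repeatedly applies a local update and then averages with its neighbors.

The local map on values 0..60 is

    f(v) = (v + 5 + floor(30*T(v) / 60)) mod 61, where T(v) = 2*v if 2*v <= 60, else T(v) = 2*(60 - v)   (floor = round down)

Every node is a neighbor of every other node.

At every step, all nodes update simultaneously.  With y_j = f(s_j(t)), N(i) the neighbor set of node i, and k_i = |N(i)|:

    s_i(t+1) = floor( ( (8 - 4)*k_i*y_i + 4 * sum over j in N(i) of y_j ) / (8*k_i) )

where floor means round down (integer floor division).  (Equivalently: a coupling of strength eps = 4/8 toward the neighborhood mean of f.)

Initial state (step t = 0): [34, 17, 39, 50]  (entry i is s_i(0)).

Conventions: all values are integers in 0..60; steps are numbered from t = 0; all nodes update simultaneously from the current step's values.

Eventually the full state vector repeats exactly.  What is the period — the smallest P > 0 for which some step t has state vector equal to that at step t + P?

Answer: 3
Key observation: The state at step 4, [4, 4, 4, 4], reappears at step 7 — and no state repeats earlier — so the cycle the system enters has period 3.

Derivation:
t=0: [34, 17, 39, 50]
t=1: [9, 21, 9, 9]
t=2: [27, 35, 27, 27]
t=3: [49, 31, 49, 49]
t=4: [4, 4, 4, 4]
t=5: [13, 13, 13, 13]
t=6: [31, 31, 31, 31]
t=7: [4, 4, 4, 4]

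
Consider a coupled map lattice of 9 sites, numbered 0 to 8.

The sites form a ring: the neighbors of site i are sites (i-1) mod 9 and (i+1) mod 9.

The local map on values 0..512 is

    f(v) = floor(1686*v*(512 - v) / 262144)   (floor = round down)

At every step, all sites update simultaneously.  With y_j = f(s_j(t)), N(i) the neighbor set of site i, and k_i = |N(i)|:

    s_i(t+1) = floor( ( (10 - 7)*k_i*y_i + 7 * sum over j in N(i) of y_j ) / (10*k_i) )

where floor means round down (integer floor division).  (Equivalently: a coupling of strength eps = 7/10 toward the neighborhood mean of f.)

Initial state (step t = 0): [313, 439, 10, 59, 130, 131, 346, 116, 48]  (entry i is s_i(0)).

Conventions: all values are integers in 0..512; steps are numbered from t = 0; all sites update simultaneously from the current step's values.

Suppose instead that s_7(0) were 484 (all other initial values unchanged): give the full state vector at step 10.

Simulating step by step:
t=0: [313, 439, 10, 59, 130, 131, 346, 484, 48]
t=1: [242, 213, 141, 174, 267, 337, 253, 205, 213]
t=2: [412, 387, 376, 378, 390, 408, 400, 411, 411]
t=3: [281, 300, 321, 319, 300, 289, 274, 273, 265]
t=4: [415, 406, 399, 399, 405, 414, 417, 419, 418]
t=5: [262, 274, 284, 285, 275, 264, 254, 252, 253]
t=6: [420, 418, 417, 417, 418, 420, 421, 421, 421]
t=7: [248, 251, 253, 253, 251, 248, 246, 246, 246]
t=8: [420, 421, 421, 421, 421, 420, 420, 420, 420]
t=9: [247, 246, 246, 246, 246, 247, 248, 248, 248]
t=10: [420, 420, 420, 420, 420, 420, 420, 421, 420]

Answer: [420, 420, 420, 420, 420, 420, 420, 421, 420]
Key observation: This trace re-runs the system from the modified initial state.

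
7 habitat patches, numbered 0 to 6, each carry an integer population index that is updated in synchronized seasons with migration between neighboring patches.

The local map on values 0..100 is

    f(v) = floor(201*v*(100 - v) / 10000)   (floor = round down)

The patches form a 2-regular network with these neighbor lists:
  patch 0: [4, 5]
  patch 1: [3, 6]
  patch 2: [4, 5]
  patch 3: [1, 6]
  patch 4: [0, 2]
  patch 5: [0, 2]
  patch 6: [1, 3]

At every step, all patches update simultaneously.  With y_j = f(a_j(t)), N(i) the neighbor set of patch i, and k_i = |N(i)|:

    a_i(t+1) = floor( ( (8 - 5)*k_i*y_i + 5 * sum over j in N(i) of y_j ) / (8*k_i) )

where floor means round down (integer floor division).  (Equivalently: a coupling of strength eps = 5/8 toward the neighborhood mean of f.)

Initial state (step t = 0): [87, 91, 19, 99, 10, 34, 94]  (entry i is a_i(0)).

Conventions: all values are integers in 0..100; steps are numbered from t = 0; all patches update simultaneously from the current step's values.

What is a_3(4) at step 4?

Simulating step by step:
t=0: [87, 91, 19, 99, 10, 34, 94]
t=1: [27, 9, 30, 8, 23, 33, 9]
t=2: [39, 15, 40, 15, 38, 41, 15]
t=3: [47, 25, 47, 25, 47, 47, 25]
t=4: [50, 37, 50, 37, 50, 50, 37]

Answer: a_3(4) = 37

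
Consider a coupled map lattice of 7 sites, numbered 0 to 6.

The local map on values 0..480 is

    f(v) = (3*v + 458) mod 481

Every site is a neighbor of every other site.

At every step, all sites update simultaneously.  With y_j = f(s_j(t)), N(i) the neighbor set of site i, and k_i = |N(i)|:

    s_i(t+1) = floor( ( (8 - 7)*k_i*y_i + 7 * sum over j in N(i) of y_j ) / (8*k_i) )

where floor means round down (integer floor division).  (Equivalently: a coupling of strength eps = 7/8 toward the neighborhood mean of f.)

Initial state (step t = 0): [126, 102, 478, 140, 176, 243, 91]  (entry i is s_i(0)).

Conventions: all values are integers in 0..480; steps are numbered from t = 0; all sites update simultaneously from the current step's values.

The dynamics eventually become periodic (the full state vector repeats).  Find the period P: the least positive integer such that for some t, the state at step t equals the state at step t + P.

Simulating step by step:
t=0: [126, 102, 478, 140, 176, 243, 91]
t=1: [281, 283, 279, 280, 288, 284, 283]
t=2: [343, 343, 343, 343, 343, 343, 343]
t=3: [44, 44, 44, 44, 44, 44, 44]
t=4: [109, 109, 109, 109, 109, 109, 109]
t=5: [304, 304, 304, 304, 304, 304, 304]
t=6: [408, 408, 408, 408, 408, 408, 408]
t=7: [239, 239, 239, 239, 239, 239, 239]
t=8: [213, 213, 213, 213, 213, 213, 213]
t=9: [135, 135, 135, 135, 135, 135, 135]
t=10: [382, 382, 382, 382, 382, 382, 382]
t=11: [161, 161, 161, 161, 161, 161, 161]
t=12: [460, 460, 460, 460, 460, 460, 460]
t=13: [395, 395, 395, 395, 395, 395, 395]
t=14: [200, 200, 200, 200, 200, 200, 200]
t=15: [96, 96, 96, 96, 96, 96, 96]
t=16: [265, 265, 265, 265, 265, 265, 265]
t=17: [291, 291, 291, 291, 291, 291, 291]
t=18: [369, 369, 369, 369, 369, 369, 369]
t=19: [122, 122, 122, 122, 122, 122, 122]
t=20: [343, 343, 343, 343, 343, 343, 343]

Answer: 18
Key observation: The state at step 2, [343, 343, 343, 343, 343, 343, 343], reappears at step 20 — and no state repeats earlier — so the cycle the system enters has period 18.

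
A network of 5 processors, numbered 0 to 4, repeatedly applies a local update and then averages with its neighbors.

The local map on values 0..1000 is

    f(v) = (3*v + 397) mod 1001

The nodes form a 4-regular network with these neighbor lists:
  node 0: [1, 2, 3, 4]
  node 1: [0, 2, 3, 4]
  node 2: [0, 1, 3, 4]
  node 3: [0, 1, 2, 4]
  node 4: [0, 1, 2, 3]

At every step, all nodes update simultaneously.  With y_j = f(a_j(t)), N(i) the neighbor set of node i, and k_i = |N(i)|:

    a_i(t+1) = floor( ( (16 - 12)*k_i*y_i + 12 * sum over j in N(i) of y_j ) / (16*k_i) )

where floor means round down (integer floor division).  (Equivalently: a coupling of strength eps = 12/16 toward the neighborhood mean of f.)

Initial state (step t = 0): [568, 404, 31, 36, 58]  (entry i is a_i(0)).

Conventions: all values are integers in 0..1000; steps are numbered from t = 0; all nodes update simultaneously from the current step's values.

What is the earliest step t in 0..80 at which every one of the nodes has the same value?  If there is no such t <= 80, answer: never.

Simulating step by step:
t=0: [568, 404, 31, 36, 58]  (not all equal)
t=1: [432, 464, 456, 457, 461]  (not all equal)
t=2: [753, 759, 758, 758, 759]  (not all equal)
t=3: [666, 667, 667, 667, 667]  (not all equal)
t=4: [395, 395, 395, 395, 395]  (all equal)

Answer: 4
Key observation: Synchronization is absorbing here: once all nodes are equal they stay equal, and step 4 is the first all-equal step.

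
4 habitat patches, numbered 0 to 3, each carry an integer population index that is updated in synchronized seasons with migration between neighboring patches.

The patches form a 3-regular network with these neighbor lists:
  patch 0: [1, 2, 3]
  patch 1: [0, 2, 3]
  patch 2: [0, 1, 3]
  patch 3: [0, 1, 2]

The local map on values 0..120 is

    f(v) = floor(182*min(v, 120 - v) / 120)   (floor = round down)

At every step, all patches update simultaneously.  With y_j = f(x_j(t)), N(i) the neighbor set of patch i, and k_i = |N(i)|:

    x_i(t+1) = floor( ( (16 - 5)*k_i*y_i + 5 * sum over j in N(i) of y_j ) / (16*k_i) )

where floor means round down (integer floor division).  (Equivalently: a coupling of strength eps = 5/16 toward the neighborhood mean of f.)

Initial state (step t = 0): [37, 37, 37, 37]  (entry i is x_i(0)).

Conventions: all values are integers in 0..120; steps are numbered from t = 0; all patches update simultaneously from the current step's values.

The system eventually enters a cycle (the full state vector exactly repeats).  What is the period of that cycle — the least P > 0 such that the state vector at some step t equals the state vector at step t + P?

Answer: 13
Key observation: The state at step 1, [56, 56, 56, 56], reappears at step 14 — and no state repeats earlier — so the cycle the system enters has period 13.

Derivation:
t=0: [37, 37, 37, 37]
t=1: [56, 56, 56, 56]
t=2: [84, 84, 84, 84]
t=3: [54, 54, 54, 54]
t=4: [81, 81, 81, 81]
t=5: [59, 59, 59, 59]
t=6: [89, 89, 89, 89]
t=7: [47, 47, 47, 47]
t=8: [71, 71, 71, 71]
t=9: [74, 74, 74, 74]
t=10: [69, 69, 69, 69]
t=11: [77, 77, 77, 77]
t=12: [65, 65, 65, 65]
t=13: [83, 83, 83, 83]
t=14: [56, 56, 56, 56]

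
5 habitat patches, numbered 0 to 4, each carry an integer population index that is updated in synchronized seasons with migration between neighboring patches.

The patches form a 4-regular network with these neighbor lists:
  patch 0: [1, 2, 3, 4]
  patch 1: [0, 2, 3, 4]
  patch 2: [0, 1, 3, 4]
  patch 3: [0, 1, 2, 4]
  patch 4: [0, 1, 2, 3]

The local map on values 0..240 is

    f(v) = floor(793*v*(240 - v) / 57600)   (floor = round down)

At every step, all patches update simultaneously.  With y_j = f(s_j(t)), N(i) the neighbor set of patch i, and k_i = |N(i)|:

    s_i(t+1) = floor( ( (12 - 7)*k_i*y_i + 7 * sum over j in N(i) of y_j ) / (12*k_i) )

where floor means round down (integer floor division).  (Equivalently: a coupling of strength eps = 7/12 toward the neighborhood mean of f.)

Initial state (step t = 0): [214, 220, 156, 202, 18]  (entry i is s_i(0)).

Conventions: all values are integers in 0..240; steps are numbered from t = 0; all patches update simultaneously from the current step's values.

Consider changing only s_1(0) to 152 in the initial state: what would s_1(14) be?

Answer: s_1(14) = 197
Key observation: This trace re-runs the system from the modified initial state.

Derivation:
t=0: [214, 152, 156, 202, 18]
t=1: [108, 137, 136, 115, 102]
t=2: [195, 194, 194, 195, 194]
t=3: [120, 121, 121, 120, 121]
t=4: [198, 198, 198, 198, 198]
t=5: [114, 114, 114, 114, 114]
t=6: [197, 197, 197, 197, 197]
t=7: [116, 116, 116, 116, 116]
t=8: [198, 198, 198, 198, 198]
t=9: [114, 114, 114, 114, 114]
t=10: [197, 197, 197, 197, 197]
t=11: [116, 116, 116, 116, 116]
t=12: [198, 198, 198, 198, 198]
t=13: [114, 114, 114, 114, 114]
t=14: [197, 197, 197, 197, 197]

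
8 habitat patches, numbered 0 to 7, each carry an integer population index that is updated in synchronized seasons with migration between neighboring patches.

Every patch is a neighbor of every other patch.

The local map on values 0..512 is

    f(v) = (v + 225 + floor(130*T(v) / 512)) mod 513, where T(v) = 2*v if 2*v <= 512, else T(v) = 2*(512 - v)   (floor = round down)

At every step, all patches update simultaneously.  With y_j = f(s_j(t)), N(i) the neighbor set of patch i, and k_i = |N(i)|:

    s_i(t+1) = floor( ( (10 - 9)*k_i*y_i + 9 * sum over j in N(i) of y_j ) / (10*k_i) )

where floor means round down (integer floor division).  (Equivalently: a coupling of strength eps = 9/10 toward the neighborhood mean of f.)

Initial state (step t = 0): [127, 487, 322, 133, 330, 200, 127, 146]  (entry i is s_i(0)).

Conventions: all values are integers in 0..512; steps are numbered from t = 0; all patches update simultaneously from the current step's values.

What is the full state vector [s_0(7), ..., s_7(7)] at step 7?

Answer: [15, 15, 15, 15, 15, 15, 15, 15]

Derivation:
t=0: [127, 487, 322, 133, 330, 200, 127, 146]
t=1: [269, 275, 277, 269, 277, 281, 269, 268]
t=2: [106, 105, 105, 106, 105, 105, 106, 106]
t=3: [383, 383, 383, 383, 383, 383, 383, 383]
t=4: [160, 160, 160, 160, 160, 160, 160, 160]
t=5: [466, 466, 466, 466, 466, 466, 466, 466]
t=6: [201, 201, 201, 201, 201, 201, 201, 201]
t=7: [15, 15, 15, 15, 15, 15, 15, 15]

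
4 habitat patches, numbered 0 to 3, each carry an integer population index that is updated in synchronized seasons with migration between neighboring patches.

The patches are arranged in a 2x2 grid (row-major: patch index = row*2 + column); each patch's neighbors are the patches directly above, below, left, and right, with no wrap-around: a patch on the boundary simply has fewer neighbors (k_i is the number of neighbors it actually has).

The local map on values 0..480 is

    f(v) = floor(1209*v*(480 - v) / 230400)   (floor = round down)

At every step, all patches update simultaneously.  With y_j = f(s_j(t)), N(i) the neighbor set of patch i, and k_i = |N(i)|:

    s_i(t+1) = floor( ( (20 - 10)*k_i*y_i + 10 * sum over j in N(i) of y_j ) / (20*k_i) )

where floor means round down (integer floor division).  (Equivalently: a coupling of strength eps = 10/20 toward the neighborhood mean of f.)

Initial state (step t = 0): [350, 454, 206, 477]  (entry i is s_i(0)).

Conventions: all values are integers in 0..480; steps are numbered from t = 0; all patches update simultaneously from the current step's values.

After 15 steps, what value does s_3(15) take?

Answer: s_3(15) = 289

Derivation:
t=0: [350, 454, 206, 477]
t=1: [208, 91, 209, 92]
t=2: [268, 213, 269, 214]
t=3: [297, 298, 297, 297]
t=4: [284, 284, 285, 284]
t=5: [291, 292, 291, 291]
t=6: [288, 288, 288, 288]
t=7: [290, 290, 290, 290]
t=8: [289, 289, 289, 289]
t=9: [289, 289, 289, 289]
t=10: [289, 289, 289, 289]
t=11: [289, 289, 289, 289]
t=12: [289, 289, 289, 289]
t=13: [289, 289, 289, 289]
t=14: [289, 289, 289, 289]
t=15: [289, 289, 289, 289]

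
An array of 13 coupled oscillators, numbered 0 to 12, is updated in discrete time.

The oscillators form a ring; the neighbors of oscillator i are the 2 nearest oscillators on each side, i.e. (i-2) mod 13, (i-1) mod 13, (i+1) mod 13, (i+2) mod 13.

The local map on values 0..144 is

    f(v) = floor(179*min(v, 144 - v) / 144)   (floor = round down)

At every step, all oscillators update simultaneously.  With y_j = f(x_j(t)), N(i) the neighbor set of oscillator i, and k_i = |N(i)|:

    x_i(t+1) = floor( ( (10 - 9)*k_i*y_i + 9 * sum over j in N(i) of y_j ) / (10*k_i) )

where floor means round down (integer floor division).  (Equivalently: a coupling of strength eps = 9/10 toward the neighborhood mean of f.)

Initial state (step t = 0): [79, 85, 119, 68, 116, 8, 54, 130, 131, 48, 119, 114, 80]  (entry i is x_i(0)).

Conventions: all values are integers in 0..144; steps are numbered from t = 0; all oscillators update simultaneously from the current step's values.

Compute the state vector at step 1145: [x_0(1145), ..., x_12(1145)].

Answer: [88, 88, 88, 88, 88, 88, 88, 88, 88, 88, 88, 88, 88]
Key observation: The state at step 26, [69, 69, 69, 69, 69, 69, 69, 69, 69, 69, 69, 69, 69], reappears at step 30: the system is in a cycle of period 4 from step 26 on.  Therefore the state at step 1145 equals the state at step 26 + ((1145 - 26) mod 4) = 29, which is [88, 88, 88, 88, 88, 88, 88, 88, 88, 88, 88, 88, 88].

Derivation:
t=0: [79, 85, 119, 68, 116, 8, 54, 130, 131, 48, 119, 114, 80]
t=1: [57, 68, 64, 41, 46, 46, 23, 35, 40, 28, 46, 59, 57]
t=2: [75, 68, 66, 67, 53, 45, 49, 42, 41, 53, 56, 59, 70]
t=3: [81, 84, 79, 72, 69, 64, 55, 56, 60, 61, 68, 76, 78]
t=4: [79, 81, 81, 80, 79, 77, 75, 73, 74, 77, 79, 80, 80]
t=5: [78, 78, 79, 79, 81, 83, 84, 84, 84, 83, 81, 80, 79]
t=6: [80, 80, 80, 78, 77, 76, 75, 74, 75, 76, 77, 78, 80]
t=7: [79, 79, 80, 81, 82, 84, 84, 84, 84, 84, 82, 81, 80]
t=8: [79, 79, 78, 77, 76, 75, 74, 74, 74, 75, 76, 77, 78]
t=9: [81, 81, 81, 82, 84, 85, 85, 86, 85, 85, 84, 82, 81]
t=10: [77, 77, 76, 75, 75, 73, 73, 72, 73, 73, 75, 75, 76]
t=11: [83, 83, 84, 85, 86, 86, 87, 88, 87, 86, 86, 85, 84]
t=12: [74, 74, 73, 73, 72, 71, 70, 70, 70, 71, 72, 73, 73]
t=13: [87, 87, 87, 88, 87, 87, 87, 87, 87, 87, 87, 88, 87]
t=14: [69, 69, 69, 69, 69, 69, 70, 70, 70, 69, 69, 69, 69]
t=15: [85, 85, 85, 85, 85, 85, 86, 86, 86, 85, 85, 85, 85]
t=16: [73, 73, 73, 73, 72, 72, 72, 72, 72, 72, 72, 73, 73]
t=17: [88, 88, 88, 88, 88, 88, 89, 89, 89, 88, 88, 88, 88]
t=18: [69, 69, 69, 69, 68, 68, 68, 68, 68, 68, 68, 69, 69]
t=19: [85, 85, 84, 84, 84, 84, 84, 84, 84, 84, 84, 84, 84]
t=20: [73, 73, 73, 73, 74, 74, 74, 74, 74, 74, 74, 73, 73]
t=21: [88, 88, 87, 87, 87, 87, 87, 87, 87, 87, 87, 87, 87]
t=22: [69, 69, 69, 69, 70, 70, 70, 70, 70, 70, 70, 69, 69]
t=23: [85, 85, 85, 85, 86, 86, 87, 87, 87, 86, 86, 85, 85]
t=24: [73, 73, 72, 72, 72, 71, 70, 70, 70, 71, 72, 72, 72]
t=25: [88, 88, 88, 88, 88, 88, 87, 87, 87, 88, 88, 88, 88]
t=26: [69, 69, 69, 69, 69, 69, 69, 69, 69, 69, 69, 69, 69]
t=27: [85, 85, 85, 85, 85, 85, 85, 85, 85, 85, 85, 85, 85]
t=28: [73, 73, 73, 73, 73, 73, 73, 73, 73, 73, 73, 73, 73]
t=29: [88, 88, 88, 88, 88, 88, 88, 88, 88, 88, 88, 88, 88]
t=30: [69, 69, 69, 69, 69, 69, 69, 69, 69, 69, 69, 69, 69]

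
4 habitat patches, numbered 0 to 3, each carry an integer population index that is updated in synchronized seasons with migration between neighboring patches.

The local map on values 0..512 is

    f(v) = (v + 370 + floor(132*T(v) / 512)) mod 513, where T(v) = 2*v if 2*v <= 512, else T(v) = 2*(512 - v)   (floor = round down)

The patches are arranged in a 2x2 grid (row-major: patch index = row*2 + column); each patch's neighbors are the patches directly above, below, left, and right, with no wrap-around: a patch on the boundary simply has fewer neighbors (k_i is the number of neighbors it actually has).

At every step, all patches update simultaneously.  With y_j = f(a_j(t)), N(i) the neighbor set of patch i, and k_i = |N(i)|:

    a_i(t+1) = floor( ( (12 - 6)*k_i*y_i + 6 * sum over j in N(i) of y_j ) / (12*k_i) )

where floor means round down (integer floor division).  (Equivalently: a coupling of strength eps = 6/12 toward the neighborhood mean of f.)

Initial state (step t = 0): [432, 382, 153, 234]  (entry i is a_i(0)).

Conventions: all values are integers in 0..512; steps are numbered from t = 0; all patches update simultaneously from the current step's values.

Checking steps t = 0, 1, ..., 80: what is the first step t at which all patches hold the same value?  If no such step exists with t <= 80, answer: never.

Answer: 31
Key observation: Synchronization is absorbing here: once all patches are equal they stay equal, and step 31 is the first all-equal step.

Derivation:
t=0: [432, 382, 153, 234]  (not all equal)
t=1: [263, 288, 179, 204]  (not all equal)
t=2: [221, 233, 167, 180]  (not all equal)
t=3: [175, 185, 135, 144]  (not all equal)
t=4: [110, 117, 79, 87]  (not all equal)
t=5: [142, 148, 375, 381]  (not all equal)
t=6: [131, 134, 245, 248]  (not all equal)
t=7: [99, 101, 185, 188]  (not all equal)
t=8: [40, 42, 105, 107]  (not all equal)
t=9: [327, 328, 120, 121]  (not all equal)
t=10: [218, 219, 98, 99]  (not all equal)
t=11: [141, 142, 51, 51]  (not all equal)
t=12: [164, 165, 352, 353]  (not all equal)
t=13: [152, 152, 244, 245]  (not all equal)
t=14: [121, 122, 191, 192]  (not all equal)
t=15: [66, 67, 120, 120]  (not all equal)
t=16: [362, 362, 146, 146]  (not all equal)
t=17: [241, 241, 132, 132]  (not all equal)
t=18: [180, 180, 98, 98]  (not all equal)
t=19: [98, 98, 36, 36]  (not all equal)
t=20: [109, 109, 319, 319]  (not all equal)
t=21: [85, 85, 211, 211]  (not all equal)
t=22: [417, 417, 256, 256]  (not all equal)
t=23: [302, 302, 264, 264]  (not all equal)
t=24: [262, 262, 252, 252]  (not all equal)
t=25: [244, 244, 240, 240]  (not all equal)
t=26: [224, 224, 221, 221]  (not all equal)
t=27: [194, 194, 192, 192]  (not all equal)
t=28: [150, 150, 148, 148]  (not all equal)
t=29: [83, 83, 81, 81]  (not all equal)
t=30: [494, 494, 492, 492]  (not all equal)
t=31: [359, 359, 359, 359]  (all equal)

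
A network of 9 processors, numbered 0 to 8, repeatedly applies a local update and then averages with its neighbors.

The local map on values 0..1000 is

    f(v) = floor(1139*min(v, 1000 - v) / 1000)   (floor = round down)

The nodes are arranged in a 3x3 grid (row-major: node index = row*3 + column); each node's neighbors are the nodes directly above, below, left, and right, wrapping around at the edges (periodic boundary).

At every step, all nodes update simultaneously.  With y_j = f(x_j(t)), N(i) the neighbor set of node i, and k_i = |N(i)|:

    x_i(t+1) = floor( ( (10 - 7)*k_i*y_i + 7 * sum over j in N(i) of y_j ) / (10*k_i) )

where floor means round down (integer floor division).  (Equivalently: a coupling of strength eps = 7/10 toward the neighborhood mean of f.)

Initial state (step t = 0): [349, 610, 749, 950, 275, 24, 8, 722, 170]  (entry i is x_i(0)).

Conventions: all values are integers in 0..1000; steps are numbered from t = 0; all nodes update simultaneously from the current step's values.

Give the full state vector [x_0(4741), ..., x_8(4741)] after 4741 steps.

Simulating step by step:
t=0: [349, 610, 749, 950, 275, 24, 8, 722, 170]
t=1: [258, 362, 271, 147, 241, 156, 171, 262, 169]
t=2: [277, 328, 280, 214, 266, 217, 224, 277, 228]
t=3: [302, 330, 304, 268, 296, 270, 274, 302, 276]
t=4: [337, 352, 338, 318, 333, 319, 321, 337, 323]
t=5: [379, 387, 379, 369, 377, 370, 371, 379, 371]
t=6: [429, 433, 429, 424, 428, 424, 424, 429, 424]
t=7: [486, 489, 486, 483, 486, 483, 484, 486, 484]
t=8: [552, 553, 552, 551, 552, 551, 551, 552, 551]
t=9: [510, 509, 510, 510, 510, 510, 510, 510, 510]
t=10: [558, 558, 558, 558, 558, 558, 558, 558, 558]
t=11: [503, 503, 503, 503, 503, 503, 503, 503, 503]
t=12: [566, 566, 566, 566, 566, 566, 566, 566, 566]
t=13: [494, 494, 494, 494, 494, 494, 494, 494, 494]
t=14: [562, 562, 562, 562, 562, 562, 562, 562, 562]
t=15: [498, 498, 498, 498, 498, 498, 498, 498, 498]
t=16: [567, 567, 567, 567, 567, 567, 567, 567, 567]
t=17: [493, 493, 493, 493, 493, 493, 493, 493, 493]
t=18: [561, 561, 561, 561, 561, 561, 561, 561, 561]
t=19: [500, 500, 500, 500, 500, 500, 500, 500, 500]
t=20: [569, 569, 569, 569, 569, 569, 569, 569, 569]
t=21: [490, 490, 490, 490, 490, 490, 490, 490, 490]
t=22: [558, 558, 558, 558, 558, 558, 558, 558, 558]

Answer: [494, 494, 494, 494, 494, 494, 494, 494, 494]
Key observation: The state at step 10, [558, 558, 558, 558, 558, 558, 558, 558, 558], reappears at step 22: the system is in a cycle of period 12 from step 10 on.  Therefore the state at step 4741 equals the state at step 10 + ((4741 - 10) mod 12) = 13, which is [494, 494, 494, 494, 494, 494, 494, 494, 494].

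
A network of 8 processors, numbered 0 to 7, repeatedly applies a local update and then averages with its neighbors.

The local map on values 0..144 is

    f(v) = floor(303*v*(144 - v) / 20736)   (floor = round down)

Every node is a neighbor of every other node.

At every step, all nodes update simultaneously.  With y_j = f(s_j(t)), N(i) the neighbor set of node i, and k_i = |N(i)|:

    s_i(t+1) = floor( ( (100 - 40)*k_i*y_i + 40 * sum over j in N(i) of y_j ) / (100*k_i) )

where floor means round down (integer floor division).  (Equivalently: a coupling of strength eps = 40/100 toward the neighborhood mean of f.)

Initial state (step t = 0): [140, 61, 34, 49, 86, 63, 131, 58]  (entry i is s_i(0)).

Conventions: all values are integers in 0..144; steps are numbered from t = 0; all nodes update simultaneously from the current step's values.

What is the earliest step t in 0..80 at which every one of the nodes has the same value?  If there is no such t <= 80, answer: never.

Answer: 4
Key observation: Synchronization is absorbing here: once all nodes are equal they stay equal, and step 4 is the first all-equal step.

Derivation:
t=0: [140, 61, 34, 49, 86, 63, 131, 58]  (not all equal)
t=1: [29, 65, 54, 62, 64, 65, 38, 64]  (not all equal)
t=2: [57, 72, 69, 71, 71, 72, 62, 71]  (not all equal)
t=3: [73, 74, 74, 74, 74, 74, 74, 74]  (not all equal)
t=4: [75, 75, 75, 75, 75, 75, 75, 75]  (all equal)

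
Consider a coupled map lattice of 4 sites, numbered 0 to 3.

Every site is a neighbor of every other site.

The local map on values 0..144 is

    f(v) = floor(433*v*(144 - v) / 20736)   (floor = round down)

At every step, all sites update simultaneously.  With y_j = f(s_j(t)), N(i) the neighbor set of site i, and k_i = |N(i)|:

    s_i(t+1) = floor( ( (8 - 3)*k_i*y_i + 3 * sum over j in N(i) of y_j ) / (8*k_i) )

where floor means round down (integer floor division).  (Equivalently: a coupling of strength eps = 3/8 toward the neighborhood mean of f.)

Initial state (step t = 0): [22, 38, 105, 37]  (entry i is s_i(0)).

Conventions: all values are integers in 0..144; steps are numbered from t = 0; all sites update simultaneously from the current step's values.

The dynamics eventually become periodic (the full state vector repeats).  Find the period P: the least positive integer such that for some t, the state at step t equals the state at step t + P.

Answer: 2
Key observation: The state at step 6, [104, 104, 104, 104], reappears at step 8 — and no state repeats earlier — so the cycle the system enters has period 2.

Derivation:
t=0: [22, 38, 105, 37]
t=1: [66, 80, 80, 79]
t=2: [106, 106, 106, 106]
t=3: [84, 84, 84, 84]
t=4: [105, 105, 105, 105]
t=5: [85, 85, 85, 85]
t=6: [104, 104, 104, 104]
t=7: [86, 86, 86, 86]
t=8: [104, 104, 104, 104]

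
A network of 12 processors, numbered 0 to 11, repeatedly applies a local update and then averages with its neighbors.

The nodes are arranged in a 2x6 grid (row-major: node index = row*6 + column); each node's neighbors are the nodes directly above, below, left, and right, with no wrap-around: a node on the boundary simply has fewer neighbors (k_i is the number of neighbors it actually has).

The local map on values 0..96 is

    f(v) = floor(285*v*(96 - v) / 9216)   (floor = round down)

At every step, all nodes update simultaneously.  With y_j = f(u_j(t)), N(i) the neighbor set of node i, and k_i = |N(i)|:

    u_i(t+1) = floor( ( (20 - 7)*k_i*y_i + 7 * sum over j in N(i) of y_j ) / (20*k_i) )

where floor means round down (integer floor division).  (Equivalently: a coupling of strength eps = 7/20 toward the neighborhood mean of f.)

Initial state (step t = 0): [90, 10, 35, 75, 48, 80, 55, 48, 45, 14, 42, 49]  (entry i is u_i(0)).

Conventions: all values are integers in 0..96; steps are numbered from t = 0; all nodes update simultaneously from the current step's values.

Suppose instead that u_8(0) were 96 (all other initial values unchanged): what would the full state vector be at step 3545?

Simulating step by step:
t=0: [90, 10, 35, 75, 48, 80, 55, 48, 96, 14, 42, 49]
t=1: [27, 34, 51, 51, 64, 50, 60, 57, 20, 36, 66, 65]
t=2: [59, 65, 66, 68, 64, 68, 64, 64, 54, 63, 61, 63]
t=3: [65, 62, 61, 59, 62, 59, 63, 63, 67, 64, 65, 63]
t=4: [62, 64, 65, 66, 65, 66, 63, 63, 61, 63, 62, 64]
t=5: [64, 63, 62, 61, 62, 61, 64, 64, 65, 64, 64, 63]
t=6: [63, 63, 64, 65, 65, 65, 63, 63, 62, 63, 63, 64]
t=7: [64, 63, 63, 62, 62, 62, 64, 64, 64, 63, 63, 63]
t=8: [63, 63, 64, 64, 64, 64, 63, 63, 63, 64, 64, 64]
t=9: [64, 63, 63, 63, 63, 63, 64, 64, 63, 63, 63, 63]
t=10: [63, 63, 64, 64, 64, 64, 63, 63, 63, 64, 64, 64]

Answer: [64, 63, 63, 63, 63, 63, 64, 64, 63, 63, 63, 63]
Key observation: The state at step 8, [63, 63, 64, 64, 64, 64, 63, 63, 63, 64, 64, 64], reappears at step 10: the system is in a cycle of period 2 from step 8 on.  Therefore the state at step 3545 equals the state at step 8 + ((3545 - 8) mod 2) = 9, which is [64, 63, 63, 63, 63, 63, 64, 64, 63, 63, 63, 63].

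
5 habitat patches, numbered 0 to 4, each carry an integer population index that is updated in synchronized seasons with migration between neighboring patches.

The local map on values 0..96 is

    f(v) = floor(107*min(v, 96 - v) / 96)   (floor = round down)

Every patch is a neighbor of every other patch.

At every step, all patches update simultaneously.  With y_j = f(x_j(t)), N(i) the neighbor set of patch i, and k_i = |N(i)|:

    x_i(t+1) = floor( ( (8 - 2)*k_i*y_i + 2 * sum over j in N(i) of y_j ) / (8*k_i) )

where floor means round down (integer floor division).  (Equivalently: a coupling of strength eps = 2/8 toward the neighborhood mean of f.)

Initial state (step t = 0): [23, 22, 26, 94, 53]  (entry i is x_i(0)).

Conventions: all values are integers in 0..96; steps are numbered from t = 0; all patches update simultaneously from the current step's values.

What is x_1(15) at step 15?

Answer: x_1(15) = 49

Derivation:
t=0: [23, 22, 26, 94, 53]
t=1: [25, 24, 27, 9, 40]
t=2: [27, 26, 29, 15, 38]
t=3: [29, 28, 31, 20, 38]
t=4: [32, 31, 33, 25, 38]
t=5: [34, 34, 35, 29, 39]
t=6: [37, 37, 38, 33, 41]
t=7: [41, 41, 41, 37, 43]
t=8: [44, 44, 44, 42, 46]
t=9: [48, 48, 48, 46, 50]
t=10: [52, 52, 52, 51, 51]
t=11: [49, 49, 49, 49, 49]
t=12: [52, 52, 52, 52, 52]
t=13: [49, 49, 49, 49, 49]
t=14: [52, 52, 52, 52, 52]
t=15: [49, 49, 49, 49, 49]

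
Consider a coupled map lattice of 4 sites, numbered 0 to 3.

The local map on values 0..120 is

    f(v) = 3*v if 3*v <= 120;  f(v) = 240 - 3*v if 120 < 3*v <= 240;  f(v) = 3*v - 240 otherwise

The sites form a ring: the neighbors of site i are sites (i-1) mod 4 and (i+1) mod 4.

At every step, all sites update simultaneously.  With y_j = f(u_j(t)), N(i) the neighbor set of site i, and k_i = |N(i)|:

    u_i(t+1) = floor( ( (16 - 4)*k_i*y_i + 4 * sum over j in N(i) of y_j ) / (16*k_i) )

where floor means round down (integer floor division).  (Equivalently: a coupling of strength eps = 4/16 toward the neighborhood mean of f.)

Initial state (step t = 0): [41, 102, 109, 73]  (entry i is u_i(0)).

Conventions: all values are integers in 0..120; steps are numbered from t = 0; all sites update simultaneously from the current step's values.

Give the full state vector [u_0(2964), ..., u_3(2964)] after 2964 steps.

Answer: [12, 12, 12, 12]
Key observation: The state at step 35, [84, 84, 84, 84], reappears at step 39: the system is in a cycle of period 4 from step 35 on.  Therefore the state at step 2964 equals the state at step 35 + ((2964 - 35) mod 4) = 36, which is [12, 12, 12, 12].

Derivation:
t=0: [41, 102, 109, 73]
t=1: [98, 75, 76, 41]
t=2: [57, 19, 25, 96]
t=3: [64, 60, 69, 54]
t=4: [53, 55, 42, 68]
t=5: [74, 80, 99, 51]
t=6: [24, 9, 53, 74]
t=7: [59, 39, 66, 32]
t=8: [73, 100, 58, 85]
t=9: [25, 55, 58, 22]
t=10: [73, 73, 67, 67]
t=11: [23, 23, 36, 36]
t=12: [73, 73, 103, 103]
t=13: [27, 27, 63, 63]
t=14: [77, 77, 54, 54]
t=15: [17, 17, 69, 69]
t=16: [48, 48, 35, 35]
t=17: [97, 97, 103, 103]
t=18: [53, 53, 66, 66]
t=19: [76, 76, 46, 46]
t=20: [23, 23, 90, 90]
t=21: [64, 64, 34, 34]
t=22: [54, 54, 95, 95]
t=23: [73, 73, 49, 49]
t=24: [30, 30, 84, 84]
t=25: [80, 80, 21, 21]
t=26: [7, 7, 55, 55]
t=27: [27, 27, 68, 68]
t=28: [75, 75, 41, 41]
t=29: [27, 27, 104, 104]
t=30: [79, 79, 73, 73]
t=31: [5, 5, 18, 18]
t=32: [19, 19, 49, 49]
t=33: [61, 61, 88, 88]
t=34: [52, 52, 28, 28]
t=35: [84, 84, 84, 84]
t=36: [12, 12, 12, 12]
t=37: [36, 36, 36, 36]
t=38: [108, 108, 108, 108]
t=39: [84, 84, 84, 84]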